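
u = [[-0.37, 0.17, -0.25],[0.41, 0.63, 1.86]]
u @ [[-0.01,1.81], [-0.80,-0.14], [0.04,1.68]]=[[-0.14, -1.11],[-0.43, 3.78]]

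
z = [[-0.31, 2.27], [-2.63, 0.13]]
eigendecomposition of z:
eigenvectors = [[-0.06+0.68j, -0.06-0.68j], [(-0.73+0j), -0.73-0.00j]]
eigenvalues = [(-0.09+2.43j), (-0.09-2.43j)]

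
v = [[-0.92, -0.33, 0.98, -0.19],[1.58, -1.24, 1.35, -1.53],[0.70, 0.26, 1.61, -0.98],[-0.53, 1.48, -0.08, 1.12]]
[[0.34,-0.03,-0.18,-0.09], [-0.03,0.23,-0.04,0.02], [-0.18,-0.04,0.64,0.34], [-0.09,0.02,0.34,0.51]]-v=[[1.26, 0.30, -1.16, 0.10], [-1.61, 1.47, -1.39, 1.55], [-0.88, -0.30, -0.97, 1.32], [0.44, -1.46, 0.42, -0.61]]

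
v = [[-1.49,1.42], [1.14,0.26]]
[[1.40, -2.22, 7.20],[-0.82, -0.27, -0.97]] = v @ [[-0.76, 0.10, -1.62], [0.19, -1.46, 3.37]]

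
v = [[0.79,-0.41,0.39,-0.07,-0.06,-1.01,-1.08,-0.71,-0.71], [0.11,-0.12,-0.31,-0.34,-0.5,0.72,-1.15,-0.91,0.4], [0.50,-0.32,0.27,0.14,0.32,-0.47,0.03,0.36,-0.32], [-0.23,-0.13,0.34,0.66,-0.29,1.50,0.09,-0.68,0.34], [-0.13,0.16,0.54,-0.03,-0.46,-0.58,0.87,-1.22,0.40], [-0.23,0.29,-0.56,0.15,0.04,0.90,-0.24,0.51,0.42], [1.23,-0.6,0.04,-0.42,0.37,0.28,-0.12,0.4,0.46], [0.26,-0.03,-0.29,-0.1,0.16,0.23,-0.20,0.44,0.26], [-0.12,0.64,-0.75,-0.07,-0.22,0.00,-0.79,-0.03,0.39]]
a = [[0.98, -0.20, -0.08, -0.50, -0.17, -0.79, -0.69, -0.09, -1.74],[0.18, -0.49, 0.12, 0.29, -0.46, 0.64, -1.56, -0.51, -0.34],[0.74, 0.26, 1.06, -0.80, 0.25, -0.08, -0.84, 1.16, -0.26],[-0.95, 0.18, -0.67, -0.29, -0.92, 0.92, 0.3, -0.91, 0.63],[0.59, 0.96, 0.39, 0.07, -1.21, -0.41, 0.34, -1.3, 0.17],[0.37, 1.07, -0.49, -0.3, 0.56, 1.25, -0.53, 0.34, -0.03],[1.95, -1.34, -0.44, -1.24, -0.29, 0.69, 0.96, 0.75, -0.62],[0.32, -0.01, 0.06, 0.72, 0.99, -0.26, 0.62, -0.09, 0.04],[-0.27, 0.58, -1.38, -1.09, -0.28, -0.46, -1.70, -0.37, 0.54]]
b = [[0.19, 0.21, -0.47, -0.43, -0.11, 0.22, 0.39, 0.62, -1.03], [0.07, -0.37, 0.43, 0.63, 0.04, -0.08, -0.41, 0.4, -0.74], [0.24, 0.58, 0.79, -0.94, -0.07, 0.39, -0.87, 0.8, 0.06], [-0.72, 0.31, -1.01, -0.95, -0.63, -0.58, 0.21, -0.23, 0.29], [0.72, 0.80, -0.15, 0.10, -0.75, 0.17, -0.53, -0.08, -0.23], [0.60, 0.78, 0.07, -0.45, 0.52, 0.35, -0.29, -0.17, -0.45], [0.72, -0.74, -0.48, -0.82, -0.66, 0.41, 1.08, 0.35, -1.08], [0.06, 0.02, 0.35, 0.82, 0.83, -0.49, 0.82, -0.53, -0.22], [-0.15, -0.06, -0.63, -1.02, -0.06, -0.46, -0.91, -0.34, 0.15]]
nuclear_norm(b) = 12.87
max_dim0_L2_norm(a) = 2.88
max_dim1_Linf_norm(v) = 1.5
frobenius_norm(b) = 5.01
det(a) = 76.41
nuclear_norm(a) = 18.12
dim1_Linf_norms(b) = [1.03, 0.74, 0.94, 1.01, 0.8, 0.78, 1.08, 0.83, 1.02]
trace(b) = -0.04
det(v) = 0.00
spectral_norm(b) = 2.75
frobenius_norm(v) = 4.70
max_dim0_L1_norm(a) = 7.54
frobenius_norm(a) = 6.78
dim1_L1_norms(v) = [5.23, 4.56, 2.73, 4.26, 4.39, 3.34, 3.92, 1.97, 3.01]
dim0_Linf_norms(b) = [0.72, 0.8, 1.01, 1.02, 0.83, 0.58, 1.08, 0.8, 1.08]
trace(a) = 2.71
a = v + b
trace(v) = 2.75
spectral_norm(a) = 3.71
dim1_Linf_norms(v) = [1.08, 1.15, 0.5, 1.5, 1.22, 0.9, 1.23, 0.44, 0.79]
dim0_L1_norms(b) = [3.47, 3.87, 4.38, 6.16, 3.67, 3.15, 5.51, 3.52, 4.25]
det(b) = 1.97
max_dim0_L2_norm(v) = 2.3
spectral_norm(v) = 2.69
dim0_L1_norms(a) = [6.35, 5.09, 4.69, 5.3, 5.13, 5.5, 7.54, 5.52, 4.37]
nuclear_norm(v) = 10.71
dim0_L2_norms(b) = [1.43, 1.55, 1.68, 2.23, 1.54, 1.15, 2.04, 1.34, 1.79]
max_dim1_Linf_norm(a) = 1.95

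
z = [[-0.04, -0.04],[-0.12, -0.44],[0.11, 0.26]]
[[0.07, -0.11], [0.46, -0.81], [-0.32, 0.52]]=z @ [[-1.11, 1.16], [-0.75, 1.52]]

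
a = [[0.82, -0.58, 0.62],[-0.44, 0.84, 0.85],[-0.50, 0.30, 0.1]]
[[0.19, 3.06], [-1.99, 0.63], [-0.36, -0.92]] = a@[[-0.57, 2.18], [-1.92, -0.09], [-0.74, 1.96]]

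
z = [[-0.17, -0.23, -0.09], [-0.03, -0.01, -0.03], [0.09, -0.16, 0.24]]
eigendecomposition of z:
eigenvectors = [[0.16, 0.98, -0.75], [0.1, 0.14, 0.37], [-0.98, -0.15, 0.54]]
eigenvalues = [0.24, -0.19, 0.01]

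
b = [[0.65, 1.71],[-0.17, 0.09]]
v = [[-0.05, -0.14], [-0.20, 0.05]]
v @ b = [[-0.01, -0.1],[-0.14, -0.34]]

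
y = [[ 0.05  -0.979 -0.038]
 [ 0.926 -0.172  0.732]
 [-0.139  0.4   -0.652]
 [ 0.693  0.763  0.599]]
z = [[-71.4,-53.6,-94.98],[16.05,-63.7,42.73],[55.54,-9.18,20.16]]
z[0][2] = -94.98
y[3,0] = 0.693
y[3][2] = 0.599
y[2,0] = -0.139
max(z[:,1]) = -9.18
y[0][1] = -0.979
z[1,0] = 16.05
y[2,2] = -0.652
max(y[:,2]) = 0.732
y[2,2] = -0.652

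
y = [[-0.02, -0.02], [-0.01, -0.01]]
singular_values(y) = [0.03, 0.0]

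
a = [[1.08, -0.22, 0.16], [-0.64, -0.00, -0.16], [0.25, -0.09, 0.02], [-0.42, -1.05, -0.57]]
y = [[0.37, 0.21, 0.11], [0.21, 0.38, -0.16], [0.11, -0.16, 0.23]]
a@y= [[0.37,0.12,0.19],[-0.25,-0.11,-0.11],[0.08,0.02,0.05],[-0.44,-0.40,-0.01]]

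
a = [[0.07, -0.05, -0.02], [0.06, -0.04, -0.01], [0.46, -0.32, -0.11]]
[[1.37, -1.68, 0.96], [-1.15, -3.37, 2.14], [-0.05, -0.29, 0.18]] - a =[[1.3, -1.63, 0.98], [-1.21, -3.33, 2.15], [-0.51, 0.03, 0.29]]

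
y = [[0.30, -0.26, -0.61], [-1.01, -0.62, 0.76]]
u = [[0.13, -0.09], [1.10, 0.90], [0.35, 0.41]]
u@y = [[0.13, 0.02, -0.15], [-0.58, -0.84, 0.01], [-0.31, -0.35, 0.1]]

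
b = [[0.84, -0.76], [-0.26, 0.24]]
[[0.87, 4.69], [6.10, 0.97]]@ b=[[-0.49, 0.46], [4.87, -4.40]]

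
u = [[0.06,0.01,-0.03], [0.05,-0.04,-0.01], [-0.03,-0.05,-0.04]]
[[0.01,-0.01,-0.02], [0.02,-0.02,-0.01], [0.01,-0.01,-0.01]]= u@[[0.18, -0.18, -0.14], [-0.18, 0.30, -0.04], [-0.14, -0.04, 0.43]]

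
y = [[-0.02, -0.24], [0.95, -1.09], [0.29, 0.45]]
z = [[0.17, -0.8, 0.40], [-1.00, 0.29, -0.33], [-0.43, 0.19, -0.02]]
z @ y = [[-0.65, 1.01],[0.20, -0.22],[0.18, -0.11]]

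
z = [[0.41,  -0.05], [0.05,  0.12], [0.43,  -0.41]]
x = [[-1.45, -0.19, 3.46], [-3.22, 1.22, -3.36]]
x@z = [[0.88, -1.37], [-2.70, 1.68]]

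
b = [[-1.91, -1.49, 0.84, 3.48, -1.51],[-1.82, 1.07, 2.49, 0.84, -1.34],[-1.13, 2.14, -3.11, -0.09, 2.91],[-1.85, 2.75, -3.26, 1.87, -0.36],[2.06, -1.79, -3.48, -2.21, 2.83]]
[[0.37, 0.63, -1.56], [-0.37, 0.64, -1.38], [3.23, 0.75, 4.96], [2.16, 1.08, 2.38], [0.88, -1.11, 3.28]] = b @ [[-0.31, -0.07, -0.65], [0.17, 0.25, 0.09], [-0.22, 0.07, -0.54], [0.34, 0.29, -0.29], [0.64, 0.13, 0.80]]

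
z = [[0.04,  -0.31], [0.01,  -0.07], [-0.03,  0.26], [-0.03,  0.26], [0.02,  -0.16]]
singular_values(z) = [0.52, 0.0]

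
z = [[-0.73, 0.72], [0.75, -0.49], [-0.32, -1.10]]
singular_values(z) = [1.5, 0.96]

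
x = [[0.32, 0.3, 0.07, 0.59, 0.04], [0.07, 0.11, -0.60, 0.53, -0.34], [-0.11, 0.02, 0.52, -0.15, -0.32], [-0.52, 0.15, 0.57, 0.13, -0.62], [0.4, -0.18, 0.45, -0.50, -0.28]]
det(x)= -0.002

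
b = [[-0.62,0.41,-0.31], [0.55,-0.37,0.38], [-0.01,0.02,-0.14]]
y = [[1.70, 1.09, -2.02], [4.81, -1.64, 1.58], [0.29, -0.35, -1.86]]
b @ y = [[0.83, -1.24, 2.48], [-0.73, 1.07, -2.4], [0.04, 0.01, 0.31]]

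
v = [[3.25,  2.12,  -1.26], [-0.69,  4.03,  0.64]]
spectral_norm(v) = 4.73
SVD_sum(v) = [[1.21, 3.03, -0.28], [1.26, 3.16, -0.3]] + [[2.04, -0.91, -0.98], [-1.95, 0.87, 0.94]]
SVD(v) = [[-0.69, -0.72], [-0.72, 0.69]] @ diag([4.731335417792836, 3.3742503114527658]) @ [[-0.37, -0.93, 0.09], [-0.84, 0.37, 0.4]]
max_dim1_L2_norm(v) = 4.14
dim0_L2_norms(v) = [3.32, 4.55, 1.41]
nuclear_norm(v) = 8.11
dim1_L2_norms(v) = [4.08, 4.14]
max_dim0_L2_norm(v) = 4.55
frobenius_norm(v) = 5.81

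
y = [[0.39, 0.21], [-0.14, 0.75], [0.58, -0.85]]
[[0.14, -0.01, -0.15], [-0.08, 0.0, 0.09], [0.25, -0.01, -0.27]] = y@[[0.37, -0.02, -0.4], [-0.04, 0.00, 0.04]]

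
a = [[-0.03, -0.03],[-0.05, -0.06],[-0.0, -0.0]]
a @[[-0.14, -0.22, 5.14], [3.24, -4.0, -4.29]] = [[-0.09, 0.13, -0.03], [-0.19, 0.25, 0.0], [0.00, 0.0, 0.0]]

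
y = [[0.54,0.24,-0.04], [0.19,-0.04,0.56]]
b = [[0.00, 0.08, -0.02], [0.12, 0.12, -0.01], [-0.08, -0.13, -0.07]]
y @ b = [[0.03, 0.08, -0.01], [-0.05, -0.06, -0.04]]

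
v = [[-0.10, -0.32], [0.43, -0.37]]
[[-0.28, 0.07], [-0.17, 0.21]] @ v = [[0.06, 0.06], [0.11, -0.02]]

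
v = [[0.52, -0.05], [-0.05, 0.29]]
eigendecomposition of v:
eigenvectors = [[0.98,0.20], [-0.2,0.98]]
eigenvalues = [0.53, 0.28]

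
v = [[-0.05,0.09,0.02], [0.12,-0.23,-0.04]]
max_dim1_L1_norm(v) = 0.39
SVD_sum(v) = [[-0.05, 0.09, 0.02], [0.12, -0.23, -0.04]] + [[-0.00, -0.00, 0.00], [-0.0, -0.00, 0.00]]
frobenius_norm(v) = 0.28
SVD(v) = [[-0.37, 0.93], [0.93, 0.37]] @ diag([0.2826293400309838, 0.004544904140970266]) @ [[0.46, -0.87, -0.16], [-0.43, -0.37, 0.82]]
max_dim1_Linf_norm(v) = 0.23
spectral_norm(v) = 0.28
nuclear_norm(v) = 0.29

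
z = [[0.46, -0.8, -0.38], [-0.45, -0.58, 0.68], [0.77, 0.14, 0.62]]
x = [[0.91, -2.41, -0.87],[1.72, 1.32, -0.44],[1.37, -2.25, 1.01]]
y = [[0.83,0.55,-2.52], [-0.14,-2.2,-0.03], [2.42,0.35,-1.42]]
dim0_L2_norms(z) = [1.0, 1.0, 1.0]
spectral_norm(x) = 3.71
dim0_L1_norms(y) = [3.39, 3.1, 3.97]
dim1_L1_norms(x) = [4.19, 3.48, 4.63]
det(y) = -10.84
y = x @ z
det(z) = -1.00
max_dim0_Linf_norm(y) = 2.52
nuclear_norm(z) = 3.00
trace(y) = -2.79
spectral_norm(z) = 1.00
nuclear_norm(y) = 7.21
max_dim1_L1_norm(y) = 4.19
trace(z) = 0.50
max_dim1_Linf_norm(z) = 0.8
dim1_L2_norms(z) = [1.0, 1.0, 1.0]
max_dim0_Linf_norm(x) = 2.41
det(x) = 10.89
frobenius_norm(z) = 1.73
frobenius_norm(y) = 4.49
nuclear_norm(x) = 7.22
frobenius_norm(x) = 4.50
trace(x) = 3.24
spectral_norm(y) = 3.71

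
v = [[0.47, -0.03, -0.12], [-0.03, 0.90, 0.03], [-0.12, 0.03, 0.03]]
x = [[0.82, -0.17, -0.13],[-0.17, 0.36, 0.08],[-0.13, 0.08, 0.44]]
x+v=[[1.29,-0.2,-0.25], [-0.2,1.26,0.11], [-0.25,0.11,0.47]]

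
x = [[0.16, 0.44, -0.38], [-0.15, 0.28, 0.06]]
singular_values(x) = [0.62, 0.29]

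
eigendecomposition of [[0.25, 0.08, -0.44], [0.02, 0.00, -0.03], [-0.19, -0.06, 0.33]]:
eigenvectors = [[-0.80, -0.69, -0.20], [-0.06, -0.53, 0.98], [0.6, -0.49, 0.06]]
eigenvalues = [0.59, -0.0, -0.01]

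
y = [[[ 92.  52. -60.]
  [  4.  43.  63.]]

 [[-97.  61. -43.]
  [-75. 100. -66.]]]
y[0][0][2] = -60.0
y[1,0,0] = -97.0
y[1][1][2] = -66.0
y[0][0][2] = -60.0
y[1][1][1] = 100.0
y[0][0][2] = -60.0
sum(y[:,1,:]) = 69.0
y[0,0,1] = 52.0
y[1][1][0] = -75.0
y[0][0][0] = 92.0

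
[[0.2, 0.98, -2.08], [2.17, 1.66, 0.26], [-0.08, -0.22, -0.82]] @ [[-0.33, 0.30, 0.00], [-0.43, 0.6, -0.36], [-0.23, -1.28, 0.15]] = [[-0.01, 3.31, -0.66], [-1.49, 1.31, -0.56], [0.31, 0.89, -0.04]]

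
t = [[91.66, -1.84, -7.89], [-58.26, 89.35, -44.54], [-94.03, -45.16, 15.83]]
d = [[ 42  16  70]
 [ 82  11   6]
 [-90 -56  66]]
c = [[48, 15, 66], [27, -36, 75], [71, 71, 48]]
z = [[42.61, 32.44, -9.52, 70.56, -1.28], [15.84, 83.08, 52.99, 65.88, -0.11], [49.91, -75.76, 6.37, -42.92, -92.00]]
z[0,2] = -9.52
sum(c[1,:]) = 66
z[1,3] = 65.88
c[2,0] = 71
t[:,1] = [-1.84, 89.35, -45.16]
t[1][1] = 89.35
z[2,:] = [49.91, -75.76, 6.37, -42.92, -92.0]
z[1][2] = 52.99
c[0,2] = 66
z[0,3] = 70.56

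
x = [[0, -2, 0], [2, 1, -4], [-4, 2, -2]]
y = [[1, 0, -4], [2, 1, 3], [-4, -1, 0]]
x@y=[[-4, -2, -6], [20, 5, -5], [8, 4, 22]]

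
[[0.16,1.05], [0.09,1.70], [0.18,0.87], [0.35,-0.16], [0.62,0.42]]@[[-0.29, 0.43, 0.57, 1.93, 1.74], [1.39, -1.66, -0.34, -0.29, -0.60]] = [[1.41,  -1.67,  -0.27,  0.00,  -0.35], [2.34,  -2.78,  -0.53,  -0.32,  -0.86], [1.16,  -1.37,  -0.19,  0.10,  -0.21], [-0.32,  0.42,  0.25,  0.72,  0.70], [0.4,  -0.43,  0.21,  1.07,  0.83]]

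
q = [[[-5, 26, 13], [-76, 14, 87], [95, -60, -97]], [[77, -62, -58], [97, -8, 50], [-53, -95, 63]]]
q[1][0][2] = -58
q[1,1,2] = 50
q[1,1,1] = -8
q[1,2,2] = 63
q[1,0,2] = -58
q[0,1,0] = -76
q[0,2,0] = 95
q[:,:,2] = [[13, 87, -97], [-58, 50, 63]]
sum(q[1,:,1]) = -165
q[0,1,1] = 14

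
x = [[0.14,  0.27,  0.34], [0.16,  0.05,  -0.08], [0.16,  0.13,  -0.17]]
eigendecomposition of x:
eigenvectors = [[-0.88,-0.72,0.67],[-0.35,0.48,-0.73],[-0.34,0.50,0.14]]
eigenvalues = [0.38, -0.28, -0.08]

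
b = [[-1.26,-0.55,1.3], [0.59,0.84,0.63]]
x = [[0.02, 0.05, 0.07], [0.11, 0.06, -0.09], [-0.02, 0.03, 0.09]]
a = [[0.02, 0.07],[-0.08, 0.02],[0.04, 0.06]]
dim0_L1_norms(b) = [1.85, 1.39, 1.93]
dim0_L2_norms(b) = [1.39, 1.0, 1.44]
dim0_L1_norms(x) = [0.15, 0.14, 0.25]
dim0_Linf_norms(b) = [1.26, 0.84, 1.3]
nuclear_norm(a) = 0.18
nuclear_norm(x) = 0.28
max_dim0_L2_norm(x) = 0.15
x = a @ b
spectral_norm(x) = 0.17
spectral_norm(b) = 1.91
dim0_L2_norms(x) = [0.11, 0.08, 0.15]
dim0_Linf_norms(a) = [0.08, 0.07]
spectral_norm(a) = 0.10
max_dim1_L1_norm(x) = 0.26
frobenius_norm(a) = 0.13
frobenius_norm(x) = 0.20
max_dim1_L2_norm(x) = 0.15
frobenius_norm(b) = 2.24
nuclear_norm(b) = 3.09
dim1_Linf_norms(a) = [0.07, 0.08, 0.06]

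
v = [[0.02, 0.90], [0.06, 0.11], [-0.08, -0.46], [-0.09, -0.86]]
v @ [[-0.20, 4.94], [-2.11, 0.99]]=[[-1.9, 0.99], [-0.24, 0.41], [0.99, -0.85], [1.83, -1.3]]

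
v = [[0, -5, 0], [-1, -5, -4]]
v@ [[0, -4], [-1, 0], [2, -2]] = [[5, 0], [-3, 12]]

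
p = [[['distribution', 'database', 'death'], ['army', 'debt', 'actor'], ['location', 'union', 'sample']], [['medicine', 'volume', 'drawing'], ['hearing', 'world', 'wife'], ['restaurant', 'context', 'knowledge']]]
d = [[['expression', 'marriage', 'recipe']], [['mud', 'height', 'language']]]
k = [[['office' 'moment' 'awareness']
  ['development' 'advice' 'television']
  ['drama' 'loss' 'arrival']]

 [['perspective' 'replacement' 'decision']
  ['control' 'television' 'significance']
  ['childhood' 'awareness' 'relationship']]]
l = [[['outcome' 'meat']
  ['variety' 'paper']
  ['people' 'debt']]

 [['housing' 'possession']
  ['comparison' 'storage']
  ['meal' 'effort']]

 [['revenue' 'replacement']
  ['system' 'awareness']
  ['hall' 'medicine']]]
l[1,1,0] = 'comparison'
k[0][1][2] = 'television'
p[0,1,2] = 'actor'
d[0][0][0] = 'expression'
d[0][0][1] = 'marriage'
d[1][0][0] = 'mud'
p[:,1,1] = ['debt', 'world']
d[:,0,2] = ['recipe', 'language']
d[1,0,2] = 'language'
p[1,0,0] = 'medicine'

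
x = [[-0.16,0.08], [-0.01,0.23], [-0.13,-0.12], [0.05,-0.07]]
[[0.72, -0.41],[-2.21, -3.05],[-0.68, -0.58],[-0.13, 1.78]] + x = [[0.56, -0.33], [-2.22, -2.82], [-0.81, -0.70], [-0.08, 1.71]]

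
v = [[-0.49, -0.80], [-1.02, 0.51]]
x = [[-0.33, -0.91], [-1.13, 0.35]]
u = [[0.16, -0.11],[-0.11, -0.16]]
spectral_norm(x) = 1.19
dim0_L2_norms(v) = [1.13, 0.95]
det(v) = -1.07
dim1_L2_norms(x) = [0.97, 1.18]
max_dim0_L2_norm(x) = 1.18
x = v + u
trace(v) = 0.02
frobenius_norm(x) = 1.53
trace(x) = 0.02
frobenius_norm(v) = 1.48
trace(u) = 0.00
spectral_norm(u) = 0.19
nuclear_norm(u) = 0.39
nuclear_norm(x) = 2.15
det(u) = -0.04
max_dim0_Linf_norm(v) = 1.02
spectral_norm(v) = 1.15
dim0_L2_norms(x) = [1.18, 0.97]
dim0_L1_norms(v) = [1.51, 1.31]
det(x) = -1.14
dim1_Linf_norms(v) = [0.8, 1.02]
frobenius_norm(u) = 0.27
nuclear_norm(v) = 2.08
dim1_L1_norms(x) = [1.24, 1.48]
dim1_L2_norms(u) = [0.19, 0.19]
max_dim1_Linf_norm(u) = 0.16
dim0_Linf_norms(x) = [1.13, 0.91]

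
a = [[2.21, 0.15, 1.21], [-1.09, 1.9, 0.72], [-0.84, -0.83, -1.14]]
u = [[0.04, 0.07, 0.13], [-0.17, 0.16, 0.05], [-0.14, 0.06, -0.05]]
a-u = [[2.17, 0.08, 1.08], [-0.92, 1.74, 0.67], [-0.7, -0.89, -1.09]]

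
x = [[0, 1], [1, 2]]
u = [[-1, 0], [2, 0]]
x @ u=[[2, 0], [3, 0]]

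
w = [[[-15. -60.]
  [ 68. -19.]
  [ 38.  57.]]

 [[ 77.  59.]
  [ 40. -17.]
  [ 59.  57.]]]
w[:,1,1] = [-19.0, -17.0]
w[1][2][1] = 57.0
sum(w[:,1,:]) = 72.0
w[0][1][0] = 68.0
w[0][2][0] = 38.0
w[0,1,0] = 68.0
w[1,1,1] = -17.0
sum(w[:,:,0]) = 267.0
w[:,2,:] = [[38.0, 57.0], [59.0, 57.0]]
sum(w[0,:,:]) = 69.0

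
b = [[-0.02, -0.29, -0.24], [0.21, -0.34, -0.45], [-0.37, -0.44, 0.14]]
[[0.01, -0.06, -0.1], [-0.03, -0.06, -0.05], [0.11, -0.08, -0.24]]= b @ [[0.03, 0.08, 0.40], [-0.21, 0.13, 0.24], [0.23, 0.08, 0.11]]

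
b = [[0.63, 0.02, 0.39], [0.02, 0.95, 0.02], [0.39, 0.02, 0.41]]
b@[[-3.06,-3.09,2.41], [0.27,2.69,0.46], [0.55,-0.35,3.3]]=[[-1.71,-2.03,2.81],  [0.21,2.49,0.55],  [-0.96,-1.29,2.3]]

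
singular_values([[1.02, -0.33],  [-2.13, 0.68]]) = [2.48, 0.0]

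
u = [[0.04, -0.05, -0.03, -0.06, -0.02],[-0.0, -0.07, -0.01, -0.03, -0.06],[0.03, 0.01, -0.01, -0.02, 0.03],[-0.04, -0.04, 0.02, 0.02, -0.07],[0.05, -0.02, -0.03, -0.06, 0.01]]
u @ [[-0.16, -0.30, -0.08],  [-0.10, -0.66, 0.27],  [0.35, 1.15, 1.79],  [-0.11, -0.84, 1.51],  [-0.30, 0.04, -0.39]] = [[0.0, 0.04, -0.15], [0.02, 0.06, -0.06], [-0.02, -0.01, -0.06], [0.04, 0.04, 0.09], [-0.01, 0.01, -0.16]]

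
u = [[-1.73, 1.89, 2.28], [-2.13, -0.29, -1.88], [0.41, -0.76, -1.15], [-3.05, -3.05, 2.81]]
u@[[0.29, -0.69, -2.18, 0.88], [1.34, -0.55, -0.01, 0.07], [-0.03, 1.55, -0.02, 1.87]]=[[1.96, 3.69, 3.71, 2.87], [-0.95, -1.28, 4.68, -5.41], [-0.87, -1.65, -0.86, -1.84], [-5.06, 8.14, 6.62, 2.36]]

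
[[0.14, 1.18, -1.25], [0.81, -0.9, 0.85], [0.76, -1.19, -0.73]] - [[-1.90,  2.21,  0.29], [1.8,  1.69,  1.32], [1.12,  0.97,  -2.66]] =[[2.04, -1.03, -1.54], [-0.99, -2.59, -0.47], [-0.36, -2.16, 1.93]]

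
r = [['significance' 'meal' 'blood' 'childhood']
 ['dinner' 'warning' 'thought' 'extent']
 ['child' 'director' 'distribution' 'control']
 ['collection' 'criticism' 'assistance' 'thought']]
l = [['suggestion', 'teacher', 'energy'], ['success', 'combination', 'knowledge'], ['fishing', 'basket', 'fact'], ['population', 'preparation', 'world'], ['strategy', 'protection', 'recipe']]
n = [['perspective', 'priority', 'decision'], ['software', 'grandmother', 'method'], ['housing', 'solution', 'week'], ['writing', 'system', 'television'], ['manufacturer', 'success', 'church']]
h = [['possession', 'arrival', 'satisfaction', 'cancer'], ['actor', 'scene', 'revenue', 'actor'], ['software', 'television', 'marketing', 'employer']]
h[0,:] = ['possession', 'arrival', 'satisfaction', 'cancer']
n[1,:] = ['software', 'grandmother', 'method']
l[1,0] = 'success'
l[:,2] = ['energy', 'knowledge', 'fact', 'world', 'recipe']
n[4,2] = 'church'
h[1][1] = 'scene'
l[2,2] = 'fact'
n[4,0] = 'manufacturer'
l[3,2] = 'world'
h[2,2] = 'marketing'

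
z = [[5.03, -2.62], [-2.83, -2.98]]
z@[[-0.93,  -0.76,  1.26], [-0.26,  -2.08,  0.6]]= [[-4.0, 1.63, 4.77], [3.41, 8.35, -5.35]]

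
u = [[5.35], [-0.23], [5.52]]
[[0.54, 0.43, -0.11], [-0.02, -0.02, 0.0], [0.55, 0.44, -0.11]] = u@ [[0.1, 0.08, -0.02]]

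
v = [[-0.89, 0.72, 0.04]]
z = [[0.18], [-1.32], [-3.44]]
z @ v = [[-0.16, 0.13, 0.01], [1.17, -0.95, -0.05], [3.06, -2.48, -0.14]]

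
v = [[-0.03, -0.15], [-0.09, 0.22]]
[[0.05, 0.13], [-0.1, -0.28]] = v @ [[0.24, 0.69], [-0.35, -1.01]]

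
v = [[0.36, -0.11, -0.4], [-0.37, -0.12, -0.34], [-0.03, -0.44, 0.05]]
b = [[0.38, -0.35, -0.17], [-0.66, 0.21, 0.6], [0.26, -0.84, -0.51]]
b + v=[[0.74, -0.46, -0.57], [-1.03, 0.09, 0.26], [0.23, -1.28, -0.46]]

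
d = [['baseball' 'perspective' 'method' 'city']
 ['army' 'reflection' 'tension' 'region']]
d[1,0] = 'army'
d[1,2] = 'tension'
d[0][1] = 'perspective'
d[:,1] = ['perspective', 'reflection']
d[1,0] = 'army'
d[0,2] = 'method'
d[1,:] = ['army', 'reflection', 'tension', 'region']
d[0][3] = 'city'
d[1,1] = 'reflection'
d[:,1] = ['perspective', 'reflection']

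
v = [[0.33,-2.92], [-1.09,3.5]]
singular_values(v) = [4.68, 0.43]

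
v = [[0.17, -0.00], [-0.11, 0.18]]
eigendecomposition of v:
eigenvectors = [[0.0, 0.09], [1.0, 1.00]]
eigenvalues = [0.18, 0.17]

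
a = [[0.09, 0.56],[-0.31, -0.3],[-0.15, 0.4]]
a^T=[[0.09, -0.31, -0.15],[0.56, -0.3, 0.4]]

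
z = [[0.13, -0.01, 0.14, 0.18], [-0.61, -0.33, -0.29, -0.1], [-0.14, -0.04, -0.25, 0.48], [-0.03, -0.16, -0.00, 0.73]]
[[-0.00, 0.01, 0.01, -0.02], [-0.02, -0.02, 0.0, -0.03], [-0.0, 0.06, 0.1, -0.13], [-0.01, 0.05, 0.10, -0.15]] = z@[[0.01, -0.03, -0.04, 0.02], [0.04, 0.12, 0.09, 0.02], [-0.01, -0.04, -0.08, 0.12], [0.0, 0.1, 0.16, -0.2]]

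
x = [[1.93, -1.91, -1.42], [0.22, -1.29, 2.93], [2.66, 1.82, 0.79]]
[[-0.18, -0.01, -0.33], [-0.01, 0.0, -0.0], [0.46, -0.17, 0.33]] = x@[[0.07,  -0.04,  0.01],  [0.13,  -0.03,  0.14],  [0.05,  -0.01,  0.06]]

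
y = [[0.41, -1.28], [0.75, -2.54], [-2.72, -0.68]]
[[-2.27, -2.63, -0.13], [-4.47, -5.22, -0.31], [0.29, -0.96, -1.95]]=y@[[-0.51, -0.15, 0.64],[1.61, 2.01, 0.31]]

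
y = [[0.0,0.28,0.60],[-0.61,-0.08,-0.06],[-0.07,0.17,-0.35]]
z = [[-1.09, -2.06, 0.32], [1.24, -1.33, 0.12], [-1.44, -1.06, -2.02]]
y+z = [[-1.09, -1.78, 0.92],[0.63, -1.41, 0.06],[-1.51, -0.89, -2.37]]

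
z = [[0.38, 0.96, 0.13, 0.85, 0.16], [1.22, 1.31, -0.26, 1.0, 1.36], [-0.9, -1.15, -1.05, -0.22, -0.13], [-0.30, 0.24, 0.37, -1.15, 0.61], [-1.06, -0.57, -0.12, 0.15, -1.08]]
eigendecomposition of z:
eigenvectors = [[0.43, 0.36, 0.07, 0.36, -0.37],[0.69, 0.42, 0.49, -0.30, 0.36],[-0.45, -0.54, -0.61, -0.13, 0.25],[-0.13, -0.39, -0.44, -0.55, 0.46],[-0.33, -0.50, -0.43, 0.68, -0.68]]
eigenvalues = [1.41, 0.16, -0.26, -1.49, -1.42]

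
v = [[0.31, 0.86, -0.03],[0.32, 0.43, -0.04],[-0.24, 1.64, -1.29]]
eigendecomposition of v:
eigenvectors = [[0.79, 0.62, 0.01], [0.53, -0.38, 0.02], [0.31, -0.69, 1.0]]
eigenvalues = [0.88, -0.17, -1.25]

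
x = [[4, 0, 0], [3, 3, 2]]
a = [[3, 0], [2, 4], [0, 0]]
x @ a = [[12, 0], [15, 12]]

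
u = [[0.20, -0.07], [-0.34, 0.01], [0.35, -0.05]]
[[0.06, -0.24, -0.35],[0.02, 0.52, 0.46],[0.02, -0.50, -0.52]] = u@[[-0.09,-1.57,-1.31], [-1.08,-1.06,1.25]]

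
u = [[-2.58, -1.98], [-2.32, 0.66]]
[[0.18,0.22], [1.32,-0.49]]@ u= [[-0.97, -0.21], [-2.27, -2.94]]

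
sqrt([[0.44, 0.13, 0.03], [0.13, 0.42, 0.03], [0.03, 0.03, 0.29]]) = [[0.66, 0.1, 0.02], [0.10, 0.64, 0.02], [0.02, 0.02, 0.54]]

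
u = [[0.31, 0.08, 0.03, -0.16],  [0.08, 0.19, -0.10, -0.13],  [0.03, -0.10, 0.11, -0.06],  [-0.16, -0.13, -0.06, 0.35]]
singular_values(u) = [0.55, 0.24, 0.17, 0.0]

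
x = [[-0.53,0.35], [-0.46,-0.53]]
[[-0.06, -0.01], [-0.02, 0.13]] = x@[[0.08, -0.09], [-0.04, -0.16]]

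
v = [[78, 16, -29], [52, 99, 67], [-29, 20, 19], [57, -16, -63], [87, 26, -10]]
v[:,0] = [78, 52, -29, 57, 87]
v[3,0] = 57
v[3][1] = -16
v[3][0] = 57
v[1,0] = 52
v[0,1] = 16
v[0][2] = -29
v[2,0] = -29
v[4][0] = 87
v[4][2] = -10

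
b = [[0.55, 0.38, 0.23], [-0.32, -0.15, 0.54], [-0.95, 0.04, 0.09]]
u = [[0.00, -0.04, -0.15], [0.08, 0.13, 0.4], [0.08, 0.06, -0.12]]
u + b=[[0.55,0.34,0.08],[-0.24,-0.02,0.94],[-0.87,0.1,-0.03]]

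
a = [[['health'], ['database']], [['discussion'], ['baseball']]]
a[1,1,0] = 'baseball'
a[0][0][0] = 'health'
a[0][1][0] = 'database'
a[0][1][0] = 'database'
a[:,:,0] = [['health', 'database'], ['discussion', 'baseball']]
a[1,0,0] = 'discussion'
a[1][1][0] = 'baseball'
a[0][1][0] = 'database'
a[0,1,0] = 'database'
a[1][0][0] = 'discussion'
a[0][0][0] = 'health'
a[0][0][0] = 'health'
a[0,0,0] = 'health'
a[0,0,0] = 'health'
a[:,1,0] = ['database', 'baseball']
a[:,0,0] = ['health', 'discussion']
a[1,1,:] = ['baseball']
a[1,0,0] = 'discussion'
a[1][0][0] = 'discussion'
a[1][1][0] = 'baseball'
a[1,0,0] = 'discussion'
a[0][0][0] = 'health'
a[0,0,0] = 'health'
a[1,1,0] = 'baseball'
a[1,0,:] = ['discussion']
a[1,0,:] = ['discussion']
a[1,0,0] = 'discussion'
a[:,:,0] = [['health', 'database'], ['discussion', 'baseball']]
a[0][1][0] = 'database'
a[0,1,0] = 'database'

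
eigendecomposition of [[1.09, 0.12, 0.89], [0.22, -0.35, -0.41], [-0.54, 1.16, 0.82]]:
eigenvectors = [[(-0.68+0j),-0.68-0.00j,0.64+0.00j], [-0.14+0.31j,-0.14-0.31j,0.51+0.00j], [0.40-0.50j,(0.4+0.5j),-0.58+0.00j]]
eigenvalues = [(0.59+0.6j), (0.59-0.6j), (0.38+0j)]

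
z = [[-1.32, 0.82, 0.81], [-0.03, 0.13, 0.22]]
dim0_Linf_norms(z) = [1.32, 0.82, 0.81]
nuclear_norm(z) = 1.94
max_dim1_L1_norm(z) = 2.95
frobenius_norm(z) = 1.77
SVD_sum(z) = [[-1.31,  0.82,  0.82], [-0.14,  0.09,  0.09]] + [[-0.01, -0.00, -0.01], [0.11, 0.04, 0.13]]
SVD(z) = [[-0.99, -0.11], [-0.11, 0.99]] @ diag([1.7622498652179557, 0.17769471725207928]) @ [[0.75, -0.47, -0.47], [0.62, 0.24, 0.75]]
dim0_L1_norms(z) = [1.35, 0.95, 1.03]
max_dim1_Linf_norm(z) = 1.32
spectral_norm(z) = 1.76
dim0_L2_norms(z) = [1.32, 0.83, 0.84]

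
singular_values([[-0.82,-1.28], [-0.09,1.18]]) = [1.83, 0.59]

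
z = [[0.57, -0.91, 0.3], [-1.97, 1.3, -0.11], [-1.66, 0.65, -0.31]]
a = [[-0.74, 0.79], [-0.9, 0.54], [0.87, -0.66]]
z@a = [[0.66, -0.24], [0.19, -0.78], [0.37, -0.76]]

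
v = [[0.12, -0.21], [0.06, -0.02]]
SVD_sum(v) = [[0.13, -0.21], [0.03, -0.04]] + [[-0.01, -0.0], [0.03, 0.02]]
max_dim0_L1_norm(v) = 0.23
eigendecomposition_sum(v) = [[(0.06+0.02j), -0.11+0.06j], [0.03-0.02j, (-0.01+0.06j)]] + [[0.06-0.02j, (-0.11-0.06j)], [0.03+0.02j, -0.01-0.06j]]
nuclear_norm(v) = 0.29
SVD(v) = [[-0.98, -0.2], [-0.20, 0.98]] @ diag([0.24655322313229563, 0.041370377845463734]) @ [[-0.53, 0.85], [0.85, 0.53]]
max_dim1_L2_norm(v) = 0.24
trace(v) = 0.10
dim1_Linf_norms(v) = [0.21, 0.06]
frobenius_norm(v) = 0.25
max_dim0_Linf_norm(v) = 0.21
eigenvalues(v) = [(0.05+0.09j), (0.05-0.09j)]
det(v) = 0.01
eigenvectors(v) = [[-0.88+0.00j, (-0.88-0j)], [(-0.29+0.37j), (-0.29-0.37j)]]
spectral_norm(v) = 0.25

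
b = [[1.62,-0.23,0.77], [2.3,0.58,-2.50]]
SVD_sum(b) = [[0.47, 0.10, -0.43],[2.51, 0.52, -2.28]] + [[1.15, -0.33, 1.2], [-0.21, 0.06, -0.22]]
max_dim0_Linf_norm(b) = 2.5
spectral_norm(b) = 3.49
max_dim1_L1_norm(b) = 5.38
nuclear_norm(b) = 5.21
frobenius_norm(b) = 3.89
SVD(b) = [[0.18, 0.98],[0.98, -0.18]] @ diag([3.491164259027382, 1.7199918943093282]) @ [[0.73, 0.15, -0.66], [0.68, -0.19, 0.71]]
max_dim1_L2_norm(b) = 3.45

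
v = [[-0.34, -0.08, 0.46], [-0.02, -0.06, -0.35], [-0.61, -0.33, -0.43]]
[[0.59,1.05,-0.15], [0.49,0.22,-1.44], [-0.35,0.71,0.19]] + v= [[0.25, 0.97, 0.31], [0.47, 0.16, -1.79], [-0.96, 0.38, -0.24]]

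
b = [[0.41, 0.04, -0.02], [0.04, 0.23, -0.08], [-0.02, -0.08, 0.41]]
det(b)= 0.035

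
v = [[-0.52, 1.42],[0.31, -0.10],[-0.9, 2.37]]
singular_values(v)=[2.96, 0.25]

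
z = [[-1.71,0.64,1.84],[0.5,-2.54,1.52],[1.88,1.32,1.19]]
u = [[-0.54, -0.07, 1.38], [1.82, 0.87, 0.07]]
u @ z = [[3.48,  1.65,  0.54], [-2.55,  -0.95,  4.75]]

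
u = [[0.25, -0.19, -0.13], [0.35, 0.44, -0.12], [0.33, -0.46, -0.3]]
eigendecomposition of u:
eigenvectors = [[-0.28,-0.51,0.38],[-0.03,0.49,-0.66],[-0.96,-0.71,0.65]]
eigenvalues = [-0.22, 0.25, 0.36]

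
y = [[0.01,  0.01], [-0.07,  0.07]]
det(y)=0.001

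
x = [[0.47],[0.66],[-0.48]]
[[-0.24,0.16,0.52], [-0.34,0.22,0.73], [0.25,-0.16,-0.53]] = x @[[-0.52, 0.34, 1.11]]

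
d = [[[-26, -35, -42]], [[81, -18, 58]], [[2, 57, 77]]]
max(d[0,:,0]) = -26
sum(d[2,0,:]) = 136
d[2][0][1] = 57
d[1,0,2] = 58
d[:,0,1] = [-35, -18, 57]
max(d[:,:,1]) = 57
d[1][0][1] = -18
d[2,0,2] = 77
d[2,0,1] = 57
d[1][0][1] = -18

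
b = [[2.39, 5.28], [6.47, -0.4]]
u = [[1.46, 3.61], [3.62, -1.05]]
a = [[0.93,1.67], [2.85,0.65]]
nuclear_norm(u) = 7.65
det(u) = -14.60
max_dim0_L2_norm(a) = 3.0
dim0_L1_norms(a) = [3.78, 2.32]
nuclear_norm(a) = 4.53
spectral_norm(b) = 7.20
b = a + u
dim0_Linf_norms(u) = [3.62, 3.61]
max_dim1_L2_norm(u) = 3.89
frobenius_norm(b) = 8.70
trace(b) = 1.99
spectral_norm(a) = 3.25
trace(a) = 1.58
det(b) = -35.12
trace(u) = 0.41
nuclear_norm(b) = 12.08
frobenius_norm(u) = 5.42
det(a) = -4.15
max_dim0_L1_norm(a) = 3.78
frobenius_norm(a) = 3.49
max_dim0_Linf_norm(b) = 6.47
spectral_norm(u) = 4.03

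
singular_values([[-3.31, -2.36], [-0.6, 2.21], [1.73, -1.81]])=[4.17, 3.26]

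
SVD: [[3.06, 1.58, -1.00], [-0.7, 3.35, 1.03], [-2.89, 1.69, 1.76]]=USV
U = [[-0.40, -0.77, 0.50], [0.52, -0.64, -0.57], [0.76, 0.03, 0.65]]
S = [5.0, 3.86, 0.08]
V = [[-0.76, 0.47, 0.45], [-0.51, -0.86, 0.04], [0.41, -0.20, 0.89]]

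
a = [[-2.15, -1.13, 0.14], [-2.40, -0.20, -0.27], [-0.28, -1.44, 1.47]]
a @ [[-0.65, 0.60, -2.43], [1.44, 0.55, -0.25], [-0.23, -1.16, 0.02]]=[[-0.26, -2.07, 5.51], [1.33, -1.24, 5.88], [-2.23, -2.67, 1.07]]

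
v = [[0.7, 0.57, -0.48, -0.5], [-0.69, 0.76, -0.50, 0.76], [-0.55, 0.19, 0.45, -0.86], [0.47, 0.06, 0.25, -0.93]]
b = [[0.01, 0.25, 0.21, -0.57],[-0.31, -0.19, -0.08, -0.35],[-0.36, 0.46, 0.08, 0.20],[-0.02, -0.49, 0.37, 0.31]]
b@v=[[-0.55, 0.20, -0.18, 0.53], [-0.21, -0.36, 0.12, 0.4], [-0.52, 0.17, 0.03, 0.27], [0.27, -0.29, 0.5, -0.97]]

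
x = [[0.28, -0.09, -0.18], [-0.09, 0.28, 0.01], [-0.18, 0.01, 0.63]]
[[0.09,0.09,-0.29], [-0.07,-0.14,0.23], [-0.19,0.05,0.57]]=x @ [[0.06,  0.32,  -0.27], [-0.21,  -0.39,  0.71], [-0.28,  0.17,  0.81]]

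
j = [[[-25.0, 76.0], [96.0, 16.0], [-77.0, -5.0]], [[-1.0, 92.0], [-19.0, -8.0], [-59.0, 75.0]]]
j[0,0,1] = 76.0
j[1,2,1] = 75.0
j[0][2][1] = -5.0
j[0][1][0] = 96.0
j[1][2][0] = -59.0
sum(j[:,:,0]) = -85.0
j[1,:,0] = [-1.0, -19.0, -59.0]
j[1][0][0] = -1.0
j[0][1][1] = 16.0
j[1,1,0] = -19.0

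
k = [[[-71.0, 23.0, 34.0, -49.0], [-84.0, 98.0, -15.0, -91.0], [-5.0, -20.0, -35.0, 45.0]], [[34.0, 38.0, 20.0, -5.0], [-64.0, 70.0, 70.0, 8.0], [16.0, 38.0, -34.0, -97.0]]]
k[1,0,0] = 34.0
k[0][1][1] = 98.0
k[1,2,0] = 16.0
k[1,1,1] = 70.0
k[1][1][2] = 70.0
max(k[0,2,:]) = 45.0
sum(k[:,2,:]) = -92.0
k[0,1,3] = -91.0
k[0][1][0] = -84.0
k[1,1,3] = 8.0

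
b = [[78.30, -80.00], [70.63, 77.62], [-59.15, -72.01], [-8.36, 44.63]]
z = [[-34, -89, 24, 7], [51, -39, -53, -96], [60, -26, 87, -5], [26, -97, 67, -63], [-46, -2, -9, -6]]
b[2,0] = -59.15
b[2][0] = -59.15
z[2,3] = -5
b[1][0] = 70.63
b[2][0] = -59.15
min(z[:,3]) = -96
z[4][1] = -2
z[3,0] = 26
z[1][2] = -53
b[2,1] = -72.01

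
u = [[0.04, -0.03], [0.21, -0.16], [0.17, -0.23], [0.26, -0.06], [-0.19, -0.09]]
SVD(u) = [[-0.11, -0.03], [-0.56, -0.16], [-0.56, -0.52], [-0.55, 0.34], [0.26, -0.77]] @ diag([0.46820360327625904, 0.22402094964339253]) @ [[-0.87, 0.49], [0.49, 0.87]]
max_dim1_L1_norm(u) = 0.4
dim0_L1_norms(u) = [0.87, 0.57]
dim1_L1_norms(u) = [0.07, 0.37, 0.4, 0.32, 0.28]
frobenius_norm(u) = 0.52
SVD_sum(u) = [[0.04, -0.02], [0.23, -0.13], [0.23, -0.13], [0.22, -0.13], [-0.11, 0.06]] + [[-0.0, -0.01], [-0.02, -0.03], [-0.06, -0.10], [0.04, 0.07], [-0.08, -0.15]]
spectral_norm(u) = 0.47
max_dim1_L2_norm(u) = 0.29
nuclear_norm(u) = 0.69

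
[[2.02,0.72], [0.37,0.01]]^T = [[2.02, 0.37], [0.72, 0.01]]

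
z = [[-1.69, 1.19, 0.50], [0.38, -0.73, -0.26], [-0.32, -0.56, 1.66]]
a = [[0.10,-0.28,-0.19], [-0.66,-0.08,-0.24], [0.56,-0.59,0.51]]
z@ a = [[-0.67, 0.08, 0.29],[0.37, 0.11, -0.03],[1.27, -0.84, 1.04]]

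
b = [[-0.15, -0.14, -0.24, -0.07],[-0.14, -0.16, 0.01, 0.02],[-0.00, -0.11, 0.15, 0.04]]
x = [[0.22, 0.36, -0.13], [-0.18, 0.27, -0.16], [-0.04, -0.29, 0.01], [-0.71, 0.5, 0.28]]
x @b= [[-0.08, -0.07, -0.07, -0.01], [-0.01, -0.00, 0.02, 0.01], [0.05, 0.05, 0.01, -0.0], [0.04, -0.01, 0.22, 0.07]]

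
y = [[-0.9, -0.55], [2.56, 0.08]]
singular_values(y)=[2.73, 0.49]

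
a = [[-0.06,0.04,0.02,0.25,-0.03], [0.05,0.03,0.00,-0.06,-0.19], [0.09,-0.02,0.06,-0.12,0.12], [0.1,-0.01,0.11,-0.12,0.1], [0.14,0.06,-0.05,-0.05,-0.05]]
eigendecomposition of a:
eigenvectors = [[(0.67+0j), (0.53+0j), (0.05-0.26j), 0.05+0.26j, (0.38+0j)], [(-0.33+0j), (-0.69+0j), (-0.71+0j), (-0.71-0j), -0.88+0.00j], [0.37+0.00j, (-0.1+0j), 0.26+0.13j, 0.26-0.13j, -0.08+0.00j], [(0.53+0j), -0.12+0.00j, 0.20+0.06j, (0.2-0.06j), 0.19+0.00j], [0.17+0.00j, -0.46+0.00j, -0.34+0.42j, -0.34-0.42j, (-0.19+0j)]]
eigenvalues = [(0.12+0j), (-0.15+0j), (-0.05+0.14j), (-0.05-0.14j), (-0.02+0j)]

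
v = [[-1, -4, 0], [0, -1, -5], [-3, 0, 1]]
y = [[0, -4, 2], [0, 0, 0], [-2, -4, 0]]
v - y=[[-1, 0, -2], [0, -1, -5], [-1, 4, 1]]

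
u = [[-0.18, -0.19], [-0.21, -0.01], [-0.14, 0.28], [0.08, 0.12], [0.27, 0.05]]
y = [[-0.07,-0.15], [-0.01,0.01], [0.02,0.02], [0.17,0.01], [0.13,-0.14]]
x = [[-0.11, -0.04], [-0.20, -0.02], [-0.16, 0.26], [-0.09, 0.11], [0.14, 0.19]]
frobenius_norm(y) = 0.31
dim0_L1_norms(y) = [0.4, 0.33]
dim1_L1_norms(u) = [0.37, 0.22, 0.42, 0.2, 0.32]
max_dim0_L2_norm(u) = 0.42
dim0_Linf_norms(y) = [0.17, 0.15]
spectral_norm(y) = 0.23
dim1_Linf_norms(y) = [0.15, 0.01, 0.02, 0.17, 0.14]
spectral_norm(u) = 0.43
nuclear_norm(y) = 0.43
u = y + x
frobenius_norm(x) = 0.47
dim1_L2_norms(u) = [0.26, 0.21, 0.31, 0.14, 0.27]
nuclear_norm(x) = 0.67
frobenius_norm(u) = 0.55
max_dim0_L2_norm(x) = 0.34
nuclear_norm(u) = 0.78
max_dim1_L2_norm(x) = 0.31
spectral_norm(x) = 0.36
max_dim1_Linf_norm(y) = 0.17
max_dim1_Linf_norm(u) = 0.28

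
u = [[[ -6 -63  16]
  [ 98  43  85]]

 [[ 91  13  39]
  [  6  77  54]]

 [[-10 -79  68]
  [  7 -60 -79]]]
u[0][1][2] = 85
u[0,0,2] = 16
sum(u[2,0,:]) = -21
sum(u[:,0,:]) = 69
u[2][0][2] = 68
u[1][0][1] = 13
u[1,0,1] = 13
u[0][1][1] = 43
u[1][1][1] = 77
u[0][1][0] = 98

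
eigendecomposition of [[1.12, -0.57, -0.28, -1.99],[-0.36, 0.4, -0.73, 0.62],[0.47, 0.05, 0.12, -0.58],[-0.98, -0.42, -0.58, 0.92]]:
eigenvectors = [[0.77, -0.63, -0.74, 0.78],  [-0.36, 0.62, 0.37, -0.22],  [0.26, 0.06, 0.11, -0.07],  [-0.47, -0.47, -0.55, 0.58]]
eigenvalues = [2.51, 0.23, -0.01, -0.17]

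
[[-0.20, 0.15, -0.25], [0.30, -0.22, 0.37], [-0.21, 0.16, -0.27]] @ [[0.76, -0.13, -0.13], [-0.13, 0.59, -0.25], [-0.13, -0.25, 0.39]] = [[-0.14, 0.18, -0.11], [0.21, -0.26, 0.16], [-0.15, 0.19, -0.12]]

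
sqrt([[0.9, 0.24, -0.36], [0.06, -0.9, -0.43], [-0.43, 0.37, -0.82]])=[[0.96, 0.27, -0.08], [-0.15, 0.21, -0.96], [-0.24, 0.94, 0.25]]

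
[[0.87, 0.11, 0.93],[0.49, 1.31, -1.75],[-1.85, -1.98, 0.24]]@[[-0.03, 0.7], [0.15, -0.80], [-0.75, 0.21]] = [[-0.71, 0.72], [1.49, -1.07], [-0.42, 0.34]]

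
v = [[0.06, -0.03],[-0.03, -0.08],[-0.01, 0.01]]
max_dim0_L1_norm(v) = 0.12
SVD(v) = [[-0.22, 0.96], [-0.97, -0.24], [0.09, -0.17]] @ diag([0.08652518058190835, 0.06718179161996314]) @ [[0.17, 0.99], [0.99, -0.17]]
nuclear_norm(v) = 0.15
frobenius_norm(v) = 0.11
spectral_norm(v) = 0.09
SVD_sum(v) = [[-0.0, -0.02], [-0.01, -0.08], [0.0, 0.01]] + [[0.06, -0.01], [-0.02, 0.0], [-0.01, 0.00]]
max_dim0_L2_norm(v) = 0.09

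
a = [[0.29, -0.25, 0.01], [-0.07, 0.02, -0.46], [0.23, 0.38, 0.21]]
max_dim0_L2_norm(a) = 0.51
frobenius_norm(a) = 0.78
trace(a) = 0.52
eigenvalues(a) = [(0.41+0j), (0.05+0.42j), (0.05-0.42j)]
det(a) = 0.07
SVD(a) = [[0.00,-0.80,-0.60], [-0.67,0.45,-0.6], [0.75,0.40,-0.53]] @ diag([0.578759045483735, 0.4200631574477315, 0.3059165098941183]) @ [[0.38, 0.47, 0.80], [-0.41, 0.86, -0.31], [-0.83, -0.21, 0.52]]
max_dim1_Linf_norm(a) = 0.46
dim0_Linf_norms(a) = [0.29, 0.38, 0.46]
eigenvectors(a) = [[-0.88+0.00j, -0.16-0.31j, -0.16+0.31j], [0.42+0.00j, -0.67+0.00j, (-0.67-0j)], [(-0.22+0j), 0.07+0.66j, 0.07-0.66j]]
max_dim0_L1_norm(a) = 0.68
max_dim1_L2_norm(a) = 0.49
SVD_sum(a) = [[0.0, 0.0, 0.0],[-0.15, -0.18, -0.31],[0.16, 0.2, 0.35]] + [[0.14, -0.29, 0.10], [-0.08, 0.16, -0.06], [-0.07, 0.14, -0.05]] + [[0.15, 0.04, -0.09], [0.15, 0.04, -0.09], [0.14, 0.03, -0.08]]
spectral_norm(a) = 0.58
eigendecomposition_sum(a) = [[(0.34+0j), (-0.06+0j), 0.16+0.00j],[-0.16+0.00j, 0.03-0.00j, (-0.08-0j)],[(0.09+0j), -0.02+0.00j, 0.04+0.00j]] + [[-0.03+0.04j,  (-0.09+0.04j),  (-0.08-0.07j)],[0.05+0.08j,  (-0+0.2j),  -0.19+0.06j],[(0.07-0.05j),  0.20-0.02j,  (0.08+0.18j)]] + [[-0.03-0.04j, (-0.09-0.04j), -0.08+0.07j], [0.05-0.08j, (-0-0.2j), (-0.19-0.06j)], [(0.07+0.05j), (0.2+0.02j), 0.08-0.18j]]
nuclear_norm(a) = 1.30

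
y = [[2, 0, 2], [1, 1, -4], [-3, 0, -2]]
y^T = [[2, 1, -3], [0, 1, 0], [2, -4, -2]]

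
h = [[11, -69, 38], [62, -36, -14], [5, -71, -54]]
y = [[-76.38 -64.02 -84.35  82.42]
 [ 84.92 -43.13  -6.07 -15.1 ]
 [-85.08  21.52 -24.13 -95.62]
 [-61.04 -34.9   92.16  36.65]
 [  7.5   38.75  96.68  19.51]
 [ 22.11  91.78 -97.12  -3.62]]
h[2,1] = -71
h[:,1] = [-69, -36, -71]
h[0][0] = 11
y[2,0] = -85.08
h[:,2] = [38, -14, -54]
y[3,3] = 36.65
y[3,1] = -34.9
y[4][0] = 7.5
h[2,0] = 5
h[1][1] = -36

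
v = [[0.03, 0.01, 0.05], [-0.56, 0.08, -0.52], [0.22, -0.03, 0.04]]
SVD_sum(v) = [[0.04, -0.01, 0.04], [-0.58, 0.08, -0.50], [0.15, -0.02, 0.13]] + [[-0.01, 0.0, 0.01], [0.02, -0.0, -0.02], [0.07, -0.01, -0.09]] + [[0.0, 0.01, -0.00], [0.00, 0.00, -0.00], [0.0, 0.0, -0.00]]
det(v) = -0.00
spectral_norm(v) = 0.79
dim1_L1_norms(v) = [0.09, 1.16, 0.29]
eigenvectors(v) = [[-0.00, 0.12, -0.27], [0.98, 0.99, 0.78], [-0.2, -0.11, 0.57]]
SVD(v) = [[-0.07, 0.17, -0.98], [0.97, -0.23, -0.11], [-0.25, -0.96, -0.14]] @ diag([0.7940289619755235, 0.11882210206823318, 0.014117917840788639]) @ [[-0.75, 0.11, -0.65], [-0.64, 0.10, 0.76], [-0.15, -0.99, 0.01]]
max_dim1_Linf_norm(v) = 0.56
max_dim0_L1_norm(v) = 0.81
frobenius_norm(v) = 0.80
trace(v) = 0.15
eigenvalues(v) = [0.19, 0.07, -0.11]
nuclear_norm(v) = 0.93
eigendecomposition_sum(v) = [[0.00, -0.00, 0.00],[-1.05, 0.07, -0.59],[0.22, -0.01, 0.12]] + [[0.05, 0.00, 0.02],[0.42, 0.03, 0.15],[-0.05, -0.00, -0.02]] + [[-0.02, 0.01, 0.03],[0.07, -0.02, -0.09],[0.05, -0.01, -0.06]]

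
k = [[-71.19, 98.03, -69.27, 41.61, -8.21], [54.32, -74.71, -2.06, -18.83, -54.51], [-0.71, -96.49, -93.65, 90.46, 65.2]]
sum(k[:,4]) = 2.480000000000004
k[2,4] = 65.2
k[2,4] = 65.2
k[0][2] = -69.27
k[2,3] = 90.46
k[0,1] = 98.03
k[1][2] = -2.06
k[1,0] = 54.32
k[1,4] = -54.51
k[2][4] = 65.2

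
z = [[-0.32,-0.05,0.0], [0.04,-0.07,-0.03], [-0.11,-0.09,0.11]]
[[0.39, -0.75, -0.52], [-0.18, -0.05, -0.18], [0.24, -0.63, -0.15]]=z@[[-1.4, 1.96, 1.23],  [1.06, 2.53, 2.47],  [1.69, -1.68, 1.89]]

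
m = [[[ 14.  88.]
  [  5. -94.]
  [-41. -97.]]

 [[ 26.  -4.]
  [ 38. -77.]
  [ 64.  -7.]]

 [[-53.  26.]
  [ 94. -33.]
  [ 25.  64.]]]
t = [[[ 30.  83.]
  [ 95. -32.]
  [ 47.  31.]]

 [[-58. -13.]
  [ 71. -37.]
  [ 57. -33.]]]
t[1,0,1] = -13.0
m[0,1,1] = -94.0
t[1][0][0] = -58.0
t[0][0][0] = 30.0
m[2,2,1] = 64.0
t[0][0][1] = 83.0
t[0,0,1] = 83.0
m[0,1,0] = 5.0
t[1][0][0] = -58.0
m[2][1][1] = -33.0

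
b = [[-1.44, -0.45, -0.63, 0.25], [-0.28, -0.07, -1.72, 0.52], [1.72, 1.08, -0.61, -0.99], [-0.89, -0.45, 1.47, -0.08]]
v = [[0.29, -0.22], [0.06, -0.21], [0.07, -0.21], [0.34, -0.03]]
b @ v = [[-0.4, 0.54],[-0.03, 0.42],[0.18, -0.45],[-0.21, -0.02]]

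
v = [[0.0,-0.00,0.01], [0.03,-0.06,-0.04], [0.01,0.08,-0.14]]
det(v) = 0.00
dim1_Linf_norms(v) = [0.01, 0.06, 0.14]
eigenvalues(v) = [0j, (-0.1+0.04j), (-0.1-0.04j)]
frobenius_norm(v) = 0.18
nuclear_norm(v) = 0.24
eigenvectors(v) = [[0.93+0.00j, 0.07+0.03j, 0.07-0.03j], [(0.3+0j), (-0.4-0.43j), -0.40+0.43j], [0.23+0.00j, -0.81+0.00j, -0.81-0.00j]]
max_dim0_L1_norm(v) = 0.19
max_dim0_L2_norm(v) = 0.15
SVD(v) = [[0.05,0.05,-1.0], [-0.06,-1.00,-0.06], [-1.0,0.06,-0.05]] @ diag([0.16197980634343245, 0.07782595329997692, 0.002379775177183336]) @ [[-0.07, -0.47, 0.88], [-0.38, 0.83, 0.41], [-0.92, -0.3, -0.24]]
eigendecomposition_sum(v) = [[0.00+0.00j,0j,0.00-0.00j],[0.00+0.00j,0j,-0j],[0.00+0.00j,0j,0.00-0.00j]] + [[(-0+0j), -0.00-0.01j, 0j], [(0.01-0.01j), -0.03+0.07j, -0.02-0.05j], [0.00-0.02j, 0.04+0.09j, (-0.07-0.03j)]] + [[(-0-0j), (-0+0.01j), 0.00-0.00j], [(0.01+0.01j), (-0.03-0.07j), (-0.02+0.05j)], [0.02j, (0.04-0.09j), -0.07+0.03j]]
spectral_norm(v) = 0.16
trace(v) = -0.20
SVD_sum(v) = [[-0.0, -0.0, 0.01], [0.0, 0.00, -0.01], [0.01, 0.08, -0.14]] + [[-0.0, 0.0, 0.00],[0.03, -0.06, -0.03],[-0.0, 0.0, 0.0]] + [[0.0, 0.0, 0.00],[0.0, 0.0, 0.0],[0.0, 0.00, 0.0]]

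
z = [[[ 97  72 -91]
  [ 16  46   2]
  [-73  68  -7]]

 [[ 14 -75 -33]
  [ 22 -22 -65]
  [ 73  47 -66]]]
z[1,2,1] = 47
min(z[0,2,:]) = -73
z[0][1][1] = 46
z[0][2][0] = -73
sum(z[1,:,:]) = -105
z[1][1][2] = -65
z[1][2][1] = 47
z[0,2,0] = -73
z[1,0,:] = [14, -75, -33]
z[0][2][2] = -7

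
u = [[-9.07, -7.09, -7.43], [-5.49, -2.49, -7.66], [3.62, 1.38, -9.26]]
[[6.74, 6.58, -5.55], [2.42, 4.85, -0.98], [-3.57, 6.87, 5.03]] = u@[[-0.35, 0.41, 0.28], [-0.66, -0.73, 0.76], [0.15, -0.69, -0.32]]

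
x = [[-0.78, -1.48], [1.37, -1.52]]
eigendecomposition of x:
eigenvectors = [[0.72+0.00j, (0.72-0j)], [(0.18-0.67j), (0.18+0.67j)]]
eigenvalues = [(-1.15+1.38j), (-1.15-1.38j)]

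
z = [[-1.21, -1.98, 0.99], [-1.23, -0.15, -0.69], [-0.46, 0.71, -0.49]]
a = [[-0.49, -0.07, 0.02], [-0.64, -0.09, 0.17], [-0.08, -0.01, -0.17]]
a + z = [[-1.7, -2.05, 1.01], [-1.87, -0.24, -0.52], [-0.54, 0.70, -0.66]]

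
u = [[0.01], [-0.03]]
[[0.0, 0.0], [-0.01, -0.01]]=u @[[0.17, 0.37]]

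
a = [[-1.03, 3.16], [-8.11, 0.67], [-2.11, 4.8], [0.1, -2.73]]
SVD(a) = [[-0.26,0.43],[-0.85,-0.52],[-0.44,0.6],[0.14,-0.43]] @ diag([8.972347367363337, 5.63200521300968]) @ [[0.9, -0.43], [0.43, 0.90]]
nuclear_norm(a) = 14.60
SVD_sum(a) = [[-2.07, 1.0],[-6.84, 3.30],[-3.59, 1.73],[1.15, -0.55]] + [[1.04, 2.16], [-1.27, -2.63], [1.48, 3.07], [-1.05, -2.18]]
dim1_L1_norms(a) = [4.19, 8.78, 6.91, 2.83]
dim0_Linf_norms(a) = [8.11, 4.8]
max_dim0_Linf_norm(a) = 8.11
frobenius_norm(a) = 10.59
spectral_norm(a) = 8.97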